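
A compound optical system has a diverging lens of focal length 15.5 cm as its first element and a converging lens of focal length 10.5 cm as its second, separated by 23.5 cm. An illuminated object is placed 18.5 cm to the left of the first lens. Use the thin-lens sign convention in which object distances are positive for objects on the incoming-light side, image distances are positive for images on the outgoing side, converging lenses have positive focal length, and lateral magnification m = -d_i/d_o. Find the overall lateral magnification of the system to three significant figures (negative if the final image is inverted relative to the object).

First lens: d_i1 = 1/(1/(-15.5) - 1/18.5) = -8.434 cm.
m_1 = -(-8.434)/18.5 = 0.4559.
The intermediate image is virtual, 8.434 cm to the left of lens 1, so d_o2 = L - d_i1 = 23.5 - (-8.434) = 31.934 cm.
Second lens: d_i2 = 1/(1/10.5 - 1/(31.934)) = 15.644 cm.
m_2 = -(15.644)/(31.934) = -0.4899.
Overall magnification: m = m_1 m_2 = -0.2233.

-0.223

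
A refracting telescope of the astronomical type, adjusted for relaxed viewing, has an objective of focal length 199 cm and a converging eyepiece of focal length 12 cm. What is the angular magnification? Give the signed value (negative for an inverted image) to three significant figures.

-16.6

M = -f_obj/f_eye = -199/(12) = -16.583.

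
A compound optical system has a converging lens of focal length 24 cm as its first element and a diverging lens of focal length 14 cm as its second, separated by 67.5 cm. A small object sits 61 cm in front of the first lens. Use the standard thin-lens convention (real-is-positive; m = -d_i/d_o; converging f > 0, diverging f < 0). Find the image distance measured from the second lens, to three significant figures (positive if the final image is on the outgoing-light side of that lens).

Lens 1: 1/d_i1 = 1/f_1 - 1/d_o1 = 1/24 - 1/61 = 0.02527 cm^-1, so d_i1 = 39.568 cm.
That image sits 27.932 cm in front of the second lens, so d_o2 = 27.932 cm.
Lens 2: 1/d_i2 = 1/f_2 - 1/d_o2 = 1/(-14) - 1/(27.932) = -0.10723 cm^-1, so d_i2 = -9.326 cm.

-9.33 cm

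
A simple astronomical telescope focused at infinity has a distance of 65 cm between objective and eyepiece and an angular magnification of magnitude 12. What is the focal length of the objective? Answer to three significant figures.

60.0 cm

In normal adjustment the tube length equals f_obj + f_eye and |M| = f_obj/f_eye.
So f_obj = 12 f_eye and 12 f_eye + f_eye = 65 cm, giving f_eye = 65/13 = 5.000 cm and f_obj = 60.000 cm.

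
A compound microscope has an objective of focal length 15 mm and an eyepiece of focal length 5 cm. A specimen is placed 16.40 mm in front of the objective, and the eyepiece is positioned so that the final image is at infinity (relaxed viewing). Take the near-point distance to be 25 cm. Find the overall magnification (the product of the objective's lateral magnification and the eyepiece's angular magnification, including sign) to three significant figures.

Convert to cm: f_obj = 15 mm = 1.5 cm; d_o = 16.40 mm = 1.64 cm.
Objective: 1/d_i = 1/f_obj - 1/d_o = 1/1.5 - 1/1.64 = 0.05691 cm^-1, so d_i = 17.571 cm.
m_obj = -d_i/d_o = -17.571/1.64 = -10.714.
Eyepiece angular magnification (image at infinity): M_eye = D/f_e = 25/5 = 5.000.
Overall M = m_obj x M_eye = (-10.714)(5.000) = -53.57.

-53.6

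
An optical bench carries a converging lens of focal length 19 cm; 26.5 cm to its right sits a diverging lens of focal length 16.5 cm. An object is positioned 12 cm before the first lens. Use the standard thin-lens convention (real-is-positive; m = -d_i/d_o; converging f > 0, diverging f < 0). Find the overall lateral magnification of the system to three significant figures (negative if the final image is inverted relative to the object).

First lens: d_i1 = 1/(1/19 - 1/12) = -32.571 cm.
m_1 = -(-32.571)/12 = 2.7143.
With d_i1 < 0 the first image is virtual and lies on the object side; the object distance for lens 2 is d_o2 = 26.5 - (-32.571) = 59.071 cm.
Second lens: d_i2 = 1/(1/(-16.5) - 1/(59.071)) = -12.897 cm.
m_2 = -(-12.897)/(59.071) = 0.2183.
Overall magnification: m = m_1 m_2 = 0.5926.

0.593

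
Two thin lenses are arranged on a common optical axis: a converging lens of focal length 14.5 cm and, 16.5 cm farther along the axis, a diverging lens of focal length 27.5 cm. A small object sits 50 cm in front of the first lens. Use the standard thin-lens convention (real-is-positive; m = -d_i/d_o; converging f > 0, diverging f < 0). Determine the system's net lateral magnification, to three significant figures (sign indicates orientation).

-0.476

First lens: d_i1 = 1/(1/14.5 - 1/50) = 20.423 cm.
m_1 = -(20.423)/50 = -0.4085.
This image would form 20.423 cm past lens 1, i.e. 3.923 cm beyond lens 2, so it is a virtual object for lens 2: d_o2 = 16.5 - 20.423 = -3.923 cm.
Second lens: d_i2 = 1/(1/(-27.5) - 1/(-3.923)) = 4.575 cm.
m_2 = -(4.575)/(-3.923) = 1.1664.
Total m = m_1 x m_2 = (-0.4085)(1.1664) = -0.4764.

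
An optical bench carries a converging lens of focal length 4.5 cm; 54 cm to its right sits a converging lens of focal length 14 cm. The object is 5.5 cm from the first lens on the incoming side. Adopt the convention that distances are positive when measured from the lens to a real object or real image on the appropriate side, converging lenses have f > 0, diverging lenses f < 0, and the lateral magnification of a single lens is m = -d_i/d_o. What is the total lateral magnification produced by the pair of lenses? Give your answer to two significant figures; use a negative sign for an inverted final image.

First lens: d_i1 = 1/(1/4.5 - 1/5.5) = 24.750 cm.
m_1 = -(24.750)/5.5 = -4.5000.
The intermediate image is 24.750 cm to the right of lens 1, so d_o2 = L - d_i1 = 54 - 24.750 = 29.250 cm.
Second lens: d_i2 = 1/(1/14 - 1/(29.250)) = 26.852 cm.
m_2 = -(26.852)/(29.250) = -0.9180.
The system's lateral magnification is m_1 m_2 = (-4.5000)(-0.9180) = 4.1311.

4.1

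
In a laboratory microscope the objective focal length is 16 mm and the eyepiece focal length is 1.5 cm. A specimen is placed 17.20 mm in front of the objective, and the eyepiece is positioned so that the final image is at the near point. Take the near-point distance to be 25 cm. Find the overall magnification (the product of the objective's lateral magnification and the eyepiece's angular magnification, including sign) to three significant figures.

-236

Convert to cm: f_obj = 16 mm = 1.6 cm; d_o = 17.20 mm = 1.72 cm.
Objective: 1/d_i = 1/f_obj - 1/d_o = 1/1.6 - 1/1.72 = 0.04360 cm^-1, so d_i = 22.933 cm.
m_obj = -d_i/d_o = -22.933/1.72 = -13.333.
Eyepiece angular magnification (image at near point): M_eye = 1 + D/f_e = 1 + 25/1.5 = 17.667.
Overall M = m_obj x M_eye = (-13.333)(17.667) = -235.56.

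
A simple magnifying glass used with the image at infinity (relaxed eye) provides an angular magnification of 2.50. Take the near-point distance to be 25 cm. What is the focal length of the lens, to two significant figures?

For the image at infinity, M = D/f.
f = D/M = 25/2.5 = 10.000 cm.

10 cm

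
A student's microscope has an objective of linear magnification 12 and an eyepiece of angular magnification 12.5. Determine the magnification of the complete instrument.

150

The overall magnification of a compound microscope is the product of the objective and eyepiece magnifications:
M = M_obj x M_eye = 12 x 12.5 = 150.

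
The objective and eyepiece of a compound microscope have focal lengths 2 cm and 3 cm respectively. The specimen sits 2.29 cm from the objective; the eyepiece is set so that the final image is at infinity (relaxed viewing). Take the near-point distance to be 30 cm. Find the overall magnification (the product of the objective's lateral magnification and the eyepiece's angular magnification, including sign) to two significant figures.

-69

Objective: 1/d_i = 1/f_obj - 1/d_o = 1/2 - 1/2.29 = 0.06332 cm^-1, so d_i = 15.793 cm.
m_obj = -d_i/d_o = -15.793/2.29 = -6.897.
Eyepiece angular magnification (image at infinity): M_eye = D/f_e = 30/3 = 10.000.
Overall M = m_obj x M_eye = (-6.897)(10.000) = -68.97.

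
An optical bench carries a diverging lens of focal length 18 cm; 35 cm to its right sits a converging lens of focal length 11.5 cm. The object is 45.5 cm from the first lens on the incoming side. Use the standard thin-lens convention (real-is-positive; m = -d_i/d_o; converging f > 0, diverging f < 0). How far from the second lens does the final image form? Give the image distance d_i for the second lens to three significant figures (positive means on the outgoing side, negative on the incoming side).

First lens: d_i1 = 1/(1/(-18) - 1/45.5) = -12.898 cm.
With d_i1 < 0 the first image is virtual and lies on the object side; the object distance for lens 2 is d_o2 = 35 - (-12.898) = 47.898 cm.
Second lens: d_i2 = 1/(1/11.5 - 1/(47.898)) = 15.133 cm.

15.1 cm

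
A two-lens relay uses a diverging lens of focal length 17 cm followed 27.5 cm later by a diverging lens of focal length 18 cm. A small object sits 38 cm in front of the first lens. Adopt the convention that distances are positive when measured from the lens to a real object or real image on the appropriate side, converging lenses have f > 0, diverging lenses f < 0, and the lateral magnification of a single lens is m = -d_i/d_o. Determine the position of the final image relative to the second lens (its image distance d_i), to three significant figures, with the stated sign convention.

Applying the thin-lens equation to the first lens, 1/(-17) = 1/38 + 1/d_i1, which gives d_i1 = -11.745 cm.
The intermediate image is virtual, 11.745 cm to the left of lens 1, so d_o2 = L - d_i1 = 27.5 - (-11.745) = 39.245 cm.
Applying the thin-lens equation again with f_2 = -18 cm and d_o2 = 39.245 cm gives d_i2 = -12.340 cm.

-12.3 cm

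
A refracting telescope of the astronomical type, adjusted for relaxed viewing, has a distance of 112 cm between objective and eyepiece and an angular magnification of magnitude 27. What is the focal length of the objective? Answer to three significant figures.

108 cm

In normal adjustment the tube length equals f_obj + f_eye and |M| = f_obj/f_eye.
So f_obj = 27 f_eye and 27 f_eye + f_eye = 112 cm, giving f_eye = 112/28 = 4.000 cm and f_obj = 108.000 cm.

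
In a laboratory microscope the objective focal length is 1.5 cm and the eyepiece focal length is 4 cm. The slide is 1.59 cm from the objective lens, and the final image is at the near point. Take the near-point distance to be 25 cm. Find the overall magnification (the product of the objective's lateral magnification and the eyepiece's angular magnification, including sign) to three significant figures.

-121

Objective: 1/d_i = 1/f_obj - 1/d_o = 1/1.5 - 1/1.59 = 0.03774 cm^-1, so d_i = 26.500 cm.
m_obj = -d_i/d_o = -26.500/1.59 = -16.667.
Eyepiece angular magnification (image at near point): M_eye = 1 + D/f_e = 1 + 25/4 = 7.250.
Overall M = m_obj x M_eye = (-16.667)(7.250) = -120.83.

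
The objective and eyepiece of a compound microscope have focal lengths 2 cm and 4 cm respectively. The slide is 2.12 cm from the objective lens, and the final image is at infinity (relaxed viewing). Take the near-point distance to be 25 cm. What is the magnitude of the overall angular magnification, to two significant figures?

Objective: 1/d_i = 1/f_obj - 1/d_o = 1/2 - 1/2.12 = 0.02830 cm^-1, so d_i = 35.333 cm.
m_obj = -d_i/d_o = -35.333/2.12 = -16.667.
Eyepiece angular magnification (image at infinity): M_eye = D/f_e = 25/4 = 6.250.
Overall M = m_obj x M_eye = (-16.667)(6.250) = -104.17.
|M| = 104.17.

100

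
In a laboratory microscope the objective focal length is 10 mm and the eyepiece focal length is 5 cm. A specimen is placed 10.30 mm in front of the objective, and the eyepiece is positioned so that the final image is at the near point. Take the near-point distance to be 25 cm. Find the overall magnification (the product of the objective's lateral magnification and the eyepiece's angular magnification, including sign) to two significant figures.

-200

Convert to cm: f_obj = 10 mm = 1 cm; d_o = 10.30 mm = 1.03 cm.
Objective: 1/d_i = 1/f_obj - 1/d_o = 1/1 - 1/1.03 = 0.02913 cm^-1, so d_i = 34.333 cm.
m_obj = -d_i/d_o = -34.333/1.03 = -33.333.
Eyepiece angular magnification (image at near point): M_eye = 1 + D/f_e = 1 + 25/5 = 6.000.
Overall M = m_obj x M_eye = (-33.333)(6.000) = -200.00.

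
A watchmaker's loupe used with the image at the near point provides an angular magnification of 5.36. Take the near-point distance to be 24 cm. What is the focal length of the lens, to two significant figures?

For the image at the near point, M = 1 + D/f.
f = D/(M - 1) = 24/(5.36 - 1) = 5.505 cm.

5.5 cm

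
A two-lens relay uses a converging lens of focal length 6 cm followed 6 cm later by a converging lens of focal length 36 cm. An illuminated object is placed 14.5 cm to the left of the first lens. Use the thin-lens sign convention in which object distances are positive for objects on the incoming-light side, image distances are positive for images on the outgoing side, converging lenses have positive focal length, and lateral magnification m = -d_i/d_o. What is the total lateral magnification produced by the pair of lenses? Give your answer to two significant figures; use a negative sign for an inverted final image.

-0.63

First lens: d_i1 = 1/(1/6 - 1/14.5) = 10.235 cm.
m_1 = -(10.235)/14.5 = -0.7059.
This image would form 10.235 cm past lens 1, i.e. 4.235 cm beyond lens 2, so it is a virtual object for lens 2: d_o2 = 6 - 10.235 = -4.235 cm.
Second lens: d_i2 = 1/(1/36 - 1/(-4.235)) = 3.789 cm.
m_2 = -(3.789)/(-4.235) = 0.8947.
Overall magnification: m = m_1 m_2 = -0.6316.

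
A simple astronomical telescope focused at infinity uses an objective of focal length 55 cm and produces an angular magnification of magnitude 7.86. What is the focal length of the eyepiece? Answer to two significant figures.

|M| = f_obj/f_eye, so f_eye = f_obj/|M| = 55/7.86 = 6.997 cm.

7.0 cm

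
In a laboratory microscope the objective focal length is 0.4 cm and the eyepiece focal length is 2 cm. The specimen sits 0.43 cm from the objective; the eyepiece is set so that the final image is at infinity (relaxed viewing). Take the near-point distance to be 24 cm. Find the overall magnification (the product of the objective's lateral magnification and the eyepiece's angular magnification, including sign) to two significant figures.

Objective: 1/d_i = 1/f_obj - 1/d_o = 1/0.4 - 1/0.43 = 0.17442 cm^-1, so d_i = 5.733 cm.
m_obj = -d_i/d_o = -5.733/0.43 = -13.333.
Eyepiece angular magnification (image at infinity): M_eye = D/f_e = 24/2 = 12.000.
Overall M = m_obj x M_eye = (-13.333)(12.000) = -160.00.

-160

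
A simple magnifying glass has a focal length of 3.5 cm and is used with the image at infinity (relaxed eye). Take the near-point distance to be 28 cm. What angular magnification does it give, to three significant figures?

M = D/f = 28/3.5 = 8.000.

8.00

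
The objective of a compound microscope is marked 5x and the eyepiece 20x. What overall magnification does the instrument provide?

100

The overall magnification of a compound microscope is the product of the objective and eyepiece magnifications:
M = M_obj x M_eye = 5 x 20 = 100.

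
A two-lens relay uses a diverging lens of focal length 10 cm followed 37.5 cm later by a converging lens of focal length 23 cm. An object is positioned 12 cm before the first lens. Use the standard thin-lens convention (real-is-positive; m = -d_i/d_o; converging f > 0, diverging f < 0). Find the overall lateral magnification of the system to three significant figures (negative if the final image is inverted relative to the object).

-0.524

First lens: d_i1 = 1/(1/(-10) - 1/12) = -5.455 cm.
m_1 = -(-5.455)/12 = 0.4545.
The intermediate image is virtual, 5.455 cm to the left of lens 1, so d_o2 = L - d_i1 = 37.5 - (-5.455) = 42.955 cm.
Second lens: d_i2 = 1/(1/23 - 1/(42.955)) = 49.510 cm.
m_2 = -(49.510)/(42.955) = -1.1526.
Overall magnification: m = m_1 m_2 = -0.5239.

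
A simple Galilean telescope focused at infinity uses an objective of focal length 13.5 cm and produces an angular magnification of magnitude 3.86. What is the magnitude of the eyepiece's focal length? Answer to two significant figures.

3.5 cm

|M| = f_obj/|f_eye|, so |f_eye| = f_obj/|M| = 13.5/3.86 = 3.497 cm.
(The eyepiece is diverging, so its signed focal length is -3.497 cm.)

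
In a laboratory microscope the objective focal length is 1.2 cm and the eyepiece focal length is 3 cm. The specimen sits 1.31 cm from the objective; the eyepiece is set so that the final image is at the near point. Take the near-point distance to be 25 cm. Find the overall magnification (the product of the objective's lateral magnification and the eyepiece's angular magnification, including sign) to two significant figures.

Objective: 1/d_i = 1/f_obj - 1/d_o = 1/1.2 - 1/1.31 = 0.06997 cm^-1, so d_i = 14.291 cm.
m_obj = -d_i/d_o = -14.291/1.31 = -10.909.
Eyepiece angular magnification (image at near point): M_eye = 1 + D/f_e = 1 + 25/3 = 9.333.
Overall M = m_obj x M_eye = (-10.909)(9.333) = -101.82.

-100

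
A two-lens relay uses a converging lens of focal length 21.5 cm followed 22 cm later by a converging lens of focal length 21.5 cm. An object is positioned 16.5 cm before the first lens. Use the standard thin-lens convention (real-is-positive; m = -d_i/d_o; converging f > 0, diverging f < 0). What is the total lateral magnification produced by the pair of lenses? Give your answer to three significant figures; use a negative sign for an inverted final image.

First lens: d_i1 = 1/(1/21.5 - 1/16.5) = -70.950 cm.
m_1 = -(-70.950)/16.5 = 4.3000.
With d_i1 < 0 the first image is virtual and lies on the object side; the object distance for lens 2 is d_o2 = 22 - (-70.950) = 92.950 cm.
Second lens: d_i2 = 1/(1/21.5 - 1/(92.950)) = 27.970 cm.
m_2 = -(27.970)/(92.950) = -0.3009.
Overall magnification: m = m_1 m_2 = -1.2939.

-1.29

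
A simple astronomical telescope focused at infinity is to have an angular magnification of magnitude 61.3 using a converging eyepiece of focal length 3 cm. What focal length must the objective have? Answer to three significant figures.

|M| = f_obj/|f_eye|, so f_obj = |M| x |f_eye| = 61.3 x 3 = 183.900 cm.

184 cm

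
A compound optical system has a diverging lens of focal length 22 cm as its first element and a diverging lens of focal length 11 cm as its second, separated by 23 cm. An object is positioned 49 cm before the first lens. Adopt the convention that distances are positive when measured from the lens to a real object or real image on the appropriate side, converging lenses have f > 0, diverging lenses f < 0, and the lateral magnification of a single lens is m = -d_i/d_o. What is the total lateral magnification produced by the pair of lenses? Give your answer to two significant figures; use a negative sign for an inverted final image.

0.069

Applying the thin-lens equation to the first lens, 1/(-22) = 1/49 + 1/d_i1, which gives d_i1 = -15.183 cm.
Its lateral magnification is m_1 = -d_i1/d_o1 = -(-15.183)/49 = 0.3099.
The intermediate image is virtual, 15.183 cm to the left of lens 1, so d_o2 = L - d_i1 = 23 - (-15.183) = 38.183 cm.
Applying the thin-lens equation again with f_2 = -11 cm and d_o2 = 38.183 cm gives d_i2 = -8.540 cm.
m_2 = -(-8.540)/(38.183) = 0.2237.
Overall magnification: m = m_1 m_2 = 0.0693.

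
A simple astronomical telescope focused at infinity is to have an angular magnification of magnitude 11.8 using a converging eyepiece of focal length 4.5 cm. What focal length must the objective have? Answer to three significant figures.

|M| = f_obj/|f_eye|, so f_obj = |M| x |f_eye| = 11.8 x 4.5 = 53.100 cm.

53.1 cm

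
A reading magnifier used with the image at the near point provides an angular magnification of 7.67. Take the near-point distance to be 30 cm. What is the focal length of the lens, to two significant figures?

For the image at the near point, M = 1 + D/f.
f = D/(M - 1) = 30/(7.67 - 1) = 4.498 cm.

4.5 cm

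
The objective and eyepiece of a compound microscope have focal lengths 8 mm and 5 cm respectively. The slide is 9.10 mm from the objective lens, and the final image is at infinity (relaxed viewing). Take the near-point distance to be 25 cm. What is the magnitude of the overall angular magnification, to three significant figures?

36.4

Convert to cm: f_obj = 8 mm = 0.8 cm; d_o = 9.10 mm = 0.91 cm.
Objective: 1/d_i = 1/f_obj - 1/d_o = 1/0.8 - 1/0.91 = 0.15110 cm^-1, so d_i = 6.618 cm.
m_obj = -d_i/d_o = -6.618/0.91 = -7.273.
Eyepiece angular magnification (image at infinity): M_eye = D/f_e = 25/5 = 5.000.
Overall M = m_obj x M_eye = (-7.273)(5.000) = -36.36.
|M| = 36.36.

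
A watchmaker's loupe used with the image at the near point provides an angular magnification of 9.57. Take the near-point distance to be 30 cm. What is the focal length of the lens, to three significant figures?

For the image at the near point, M = 1 + D/f.
f = D/(M - 1) = 30/(9.57 - 1) = 3.501 cm.

3.50 cm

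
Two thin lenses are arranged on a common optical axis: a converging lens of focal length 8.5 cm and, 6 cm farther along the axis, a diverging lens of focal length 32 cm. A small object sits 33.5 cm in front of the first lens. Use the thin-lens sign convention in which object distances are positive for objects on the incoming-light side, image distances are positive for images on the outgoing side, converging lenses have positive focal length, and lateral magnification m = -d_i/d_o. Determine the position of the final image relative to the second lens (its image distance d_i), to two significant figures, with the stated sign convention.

First lens: d_i1 = 1/(1/8.5 - 1/33.5) = 11.390 cm.
Since 11.390 cm > 6 cm, the first image lies past the second lens and serves as a virtual object: d_o2 = L - d_i1 = -5.390 cm.
Second lens: d_i2 = 1/(1/(-32) - 1/(-5.390)) = 6.482 cm.

6.5 cm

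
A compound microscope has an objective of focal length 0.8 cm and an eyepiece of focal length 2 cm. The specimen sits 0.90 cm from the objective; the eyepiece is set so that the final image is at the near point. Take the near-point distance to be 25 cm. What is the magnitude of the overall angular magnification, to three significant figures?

108

Objective: 1/d_i = 1/f_obj - 1/d_o = 1/0.8 - 1/0.90 = 0.13889 cm^-1, so d_i = 7.200 cm.
m_obj = -d_i/d_o = -7.200/0.90 = -8.000.
Eyepiece angular magnification (image at near point): M_eye = 1 + D/f_e = 1 + 25/2 = 13.500.
Overall M = m_obj x M_eye = (-8.000)(13.500) = -108.00.
|M| = 108.00.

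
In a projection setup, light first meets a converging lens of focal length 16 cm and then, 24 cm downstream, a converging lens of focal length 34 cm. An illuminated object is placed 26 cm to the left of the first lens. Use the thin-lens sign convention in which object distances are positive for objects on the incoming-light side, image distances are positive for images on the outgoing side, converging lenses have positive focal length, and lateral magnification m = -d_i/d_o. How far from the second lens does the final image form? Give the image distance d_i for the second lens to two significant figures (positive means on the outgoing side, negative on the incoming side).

Applying the thin-lens equation to the first lens, 1/16 = 1/26 + 1/d_i1, which gives d_i1 = 41.600 cm.
Since 41.600 cm > 24 cm, the first image lies past the second lens and serves as a virtual object: d_o2 = L - d_i1 = -17.600 cm.
Applying the thin-lens equation again with f_2 = 34 cm and d_o2 = -17.600 cm gives d_i2 = 11.597 cm.

12 cm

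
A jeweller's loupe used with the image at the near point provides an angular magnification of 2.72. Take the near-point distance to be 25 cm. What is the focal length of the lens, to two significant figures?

For the image at the near point, M = 1 + D/f.
f = D/(M - 1) = 25/(2.72 - 1) = 14.535 cm.

15 cm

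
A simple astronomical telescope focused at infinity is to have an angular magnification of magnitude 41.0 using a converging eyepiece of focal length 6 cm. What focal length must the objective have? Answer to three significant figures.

246 cm

|M| = f_obj/|f_eye|, so f_obj = |M| x |f_eye| = 41.0 x 6 = 246.000 cm.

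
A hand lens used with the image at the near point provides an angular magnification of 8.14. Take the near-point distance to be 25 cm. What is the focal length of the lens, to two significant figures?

For the image at the near point, M = 1 + D/f.
f = D/(M - 1) = 25/(8.14 - 1) = 3.501 cm.

3.5 cm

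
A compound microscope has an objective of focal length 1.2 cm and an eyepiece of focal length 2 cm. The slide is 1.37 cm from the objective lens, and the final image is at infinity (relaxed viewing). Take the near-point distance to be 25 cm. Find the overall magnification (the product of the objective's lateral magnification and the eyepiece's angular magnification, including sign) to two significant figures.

Objective: 1/d_i = 1/f_obj - 1/d_o = 1/1.2 - 1/1.37 = 0.10341 cm^-1, so d_i = 9.671 cm.
m_obj = -d_i/d_o = -9.671/1.37 = -7.059.
Eyepiece angular magnification (image at infinity): M_eye = D/f_e = 25/2 = 12.500.
Overall M = m_obj x M_eye = (-7.059)(12.500) = -88.24.

-88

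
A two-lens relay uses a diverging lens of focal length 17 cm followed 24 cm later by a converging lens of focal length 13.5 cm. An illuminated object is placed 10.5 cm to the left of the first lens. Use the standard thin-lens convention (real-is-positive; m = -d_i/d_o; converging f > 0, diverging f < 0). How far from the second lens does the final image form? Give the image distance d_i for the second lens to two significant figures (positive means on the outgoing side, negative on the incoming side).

24 cm

Applying the thin-lens equation to the first lens, 1/(-17) = 1/10.5 + 1/d_i1, which gives d_i1 = -6.491 cm.
The intermediate image is virtual, 6.491 cm to the left of lens 1, so d_o2 = L - d_i1 = 24 - (-6.491) = 30.491 cm.
Applying the thin-lens equation again with f_2 = 13.5 cm and d_o2 = 30.491 cm gives d_i2 = 24.226 cm.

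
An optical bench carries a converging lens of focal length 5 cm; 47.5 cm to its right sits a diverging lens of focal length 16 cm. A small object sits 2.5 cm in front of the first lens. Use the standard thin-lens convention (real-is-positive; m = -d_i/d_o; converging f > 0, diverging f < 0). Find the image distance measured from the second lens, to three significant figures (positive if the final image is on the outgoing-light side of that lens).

Applying the thin-lens equation to the first lens, 1/5 = 1/2.5 + 1/d_i1, which gives d_i1 = -5.000 cm.
The intermediate image is virtual, 5.000 cm to the left of lens 1, so d_o2 = L - d_i1 = 47.5 - (-5.000) = 52.500 cm.
Applying the thin-lens equation again with f_2 = -16 cm and d_o2 = 52.500 cm gives d_i2 = -12.263 cm.

-12.3 cm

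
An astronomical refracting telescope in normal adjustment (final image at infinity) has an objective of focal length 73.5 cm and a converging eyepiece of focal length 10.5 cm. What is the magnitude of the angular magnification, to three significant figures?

|M| = f_obj/|f_eye| = 73.5/10.5 = 7.000.

7.00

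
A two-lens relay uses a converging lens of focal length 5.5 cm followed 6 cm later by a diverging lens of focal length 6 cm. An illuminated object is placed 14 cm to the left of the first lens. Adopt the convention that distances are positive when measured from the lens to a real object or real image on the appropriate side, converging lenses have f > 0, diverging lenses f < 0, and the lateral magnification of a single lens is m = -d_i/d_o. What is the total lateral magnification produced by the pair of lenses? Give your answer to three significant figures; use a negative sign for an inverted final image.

-1.32

Applying the thin-lens equation to the first lens, 1/5.5 = 1/14 + 1/d_i1, which gives d_i1 = 9.059 cm.
Its lateral magnification is m_1 = -d_i1/d_o1 = -(9.059)/14 = -0.6471.
Since 9.059 cm > 6 cm, the first image lies past the second lens and serves as a virtual object: d_o2 = L - d_i1 = -3.059 cm.
Applying the thin-lens equation again with f_2 = -6 cm and d_o2 = -3.059 cm gives d_i2 = 6.240 cm.
m_2 = -(6.240)/(-3.059) = 2.0400.
The system's lateral magnification is m_1 m_2 = (-0.6471)(2.0400) = -1.3200.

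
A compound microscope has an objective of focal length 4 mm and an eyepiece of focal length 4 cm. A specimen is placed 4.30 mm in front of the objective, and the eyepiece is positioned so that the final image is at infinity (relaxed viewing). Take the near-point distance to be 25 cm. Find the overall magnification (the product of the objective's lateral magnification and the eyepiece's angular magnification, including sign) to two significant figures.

Convert to cm: f_obj = 4 mm = 0.4 cm; d_o = 4.30 mm = 0.43 cm.
Objective: 1/d_i = 1/f_obj - 1/d_o = 1/0.4 - 1/0.43 = 0.17442 cm^-1, so d_i = 5.733 cm.
m_obj = -d_i/d_o = -5.733/0.43 = -13.333.
Eyepiece angular magnification (image at infinity): M_eye = D/f_e = 25/4 = 6.250.
Overall M = m_obj x M_eye = (-13.333)(6.250) = -83.33.

-83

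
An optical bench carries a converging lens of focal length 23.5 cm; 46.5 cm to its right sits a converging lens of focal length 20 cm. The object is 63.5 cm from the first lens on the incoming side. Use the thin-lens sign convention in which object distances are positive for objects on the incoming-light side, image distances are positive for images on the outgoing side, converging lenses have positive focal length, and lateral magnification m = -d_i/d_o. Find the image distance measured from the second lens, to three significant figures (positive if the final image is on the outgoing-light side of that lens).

Applying the thin-lens equation to the first lens, 1/23.5 = 1/63.5 + 1/d_i1, which gives d_i1 = 37.306 cm.
The intermediate image is 37.306 cm to the right of lens 1, so d_o2 = L - d_i1 = 46.5 - 37.306 = 9.194 cm.
Applying the thin-lens equation again with f_2 = 20 cm and d_o2 = 9.194 cm gives d_i2 = -17.016 cm.

-17.0 cm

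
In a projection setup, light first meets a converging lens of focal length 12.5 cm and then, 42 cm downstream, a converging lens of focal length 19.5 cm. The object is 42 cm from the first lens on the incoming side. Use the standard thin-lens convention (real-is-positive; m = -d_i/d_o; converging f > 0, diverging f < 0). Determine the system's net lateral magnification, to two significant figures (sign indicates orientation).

First lens: d_i1 = 1/(1/12.5 - 1/42) = 17.797 cm.
m_1 = -(17.797)/42 = -0.4237.
The intermediate image is 17.797 cm to the right of lens 1, so d_o2 = L - d_i1 = 42 - 17.797 = 24.203 cm.
Second lens: d_i2 = 1/(1/19.5 - 1/(24.203)) = 100.346 cm.
m_2 = -(100.346)/(24.203) = -4.1459.
The system's lateral magnification is m_1 m_2 = (-0.4237)(-4.1459) = 1.7568.

1.8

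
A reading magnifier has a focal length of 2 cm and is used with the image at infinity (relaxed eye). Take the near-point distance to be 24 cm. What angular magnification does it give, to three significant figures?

M = D/f = 24/2 = 12.000.

12.0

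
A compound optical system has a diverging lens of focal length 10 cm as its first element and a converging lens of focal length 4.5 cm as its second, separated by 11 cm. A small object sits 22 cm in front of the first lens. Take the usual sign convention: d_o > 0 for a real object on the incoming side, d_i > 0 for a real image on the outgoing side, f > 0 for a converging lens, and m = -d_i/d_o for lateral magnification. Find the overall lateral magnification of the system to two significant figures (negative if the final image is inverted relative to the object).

Applying the thin-lens equation to the first lens, 1/(-10) = 1/22 + 1/d_i1, which gives d_i1 = -6.875 cm.
Its lateral magnification is m_1 = -d_i1/d_o1 = -(-6.875)/22 = 0.3125.
The intermediate image is virtual, 6.875 cm to the left of lens 1, so d_o2 = L - d_i1 = 11 - (-6.875) = 17.875 cm.
Applying the thin-lens equation again with f_2 = 4.5 cm and d_o2 = 17.875 cm gives d_i2 = 6.014 cm.
m_2 = -(6.014)/(17.875) = -0.3364.
Total m = m_1 x m_2 = (0.3125)(-0.3364) = -0.1051.

-0.11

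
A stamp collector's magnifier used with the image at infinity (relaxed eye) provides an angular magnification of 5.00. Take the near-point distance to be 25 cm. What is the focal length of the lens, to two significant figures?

5.0 cm

For the image at infinity, M = D/f.
f = D/M = 25/5.0 = 5.000 cm.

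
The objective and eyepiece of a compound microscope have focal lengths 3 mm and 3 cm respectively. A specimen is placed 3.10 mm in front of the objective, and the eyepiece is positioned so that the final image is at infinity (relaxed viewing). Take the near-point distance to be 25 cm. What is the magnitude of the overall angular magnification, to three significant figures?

Convert to cm: f_obj = 3 mm = 0.3 cm; d_o = 3.10 mm = 0.31 cm.
Objective: 1/d_i = 1/f_obj - 1/d_o = 1/0.3 - 1/0.31 = 0.10753 cm^-1, so d_i = 9.300 cm.
m_obj = -d_i/d_o = -9.300/0.31 = -30.000.
Eyepiece angular magnification (image at infinity): M_eye = D/f_e = 25/3 = 8.333.
Overall M = m_obj x M_eye = (-30.000)(8.333) = -250.00.
|M| = 250.00.

250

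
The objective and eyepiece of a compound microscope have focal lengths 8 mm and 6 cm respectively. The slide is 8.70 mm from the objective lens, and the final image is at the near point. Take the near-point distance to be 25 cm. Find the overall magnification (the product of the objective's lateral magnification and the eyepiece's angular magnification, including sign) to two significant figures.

-59

Convert to cm: f_obj = 8 mm = 0.8 cm; d_o = 8.70 mm = 0.87 cm.
Objective: 1/d_i = 1/f_obj - 1/d_o = 1/0.8 - 1/0.87 = 0.10057 cm^-1, so d_i = 9.943 cm.
m_obj = -d_i/d_o = -9.943/0.87 = -11.429.
Eyepiece angular magnification (image at near point): M_eye = 1 + D/f_e = 1 + 25/6 = 5.167.
Overall M = m_obj x M_eye = (-11.429)(5.167) = -59.05.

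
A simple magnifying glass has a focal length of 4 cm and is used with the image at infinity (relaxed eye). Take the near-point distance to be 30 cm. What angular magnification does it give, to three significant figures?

7.50

M = D/f = 30/4 = 7.500.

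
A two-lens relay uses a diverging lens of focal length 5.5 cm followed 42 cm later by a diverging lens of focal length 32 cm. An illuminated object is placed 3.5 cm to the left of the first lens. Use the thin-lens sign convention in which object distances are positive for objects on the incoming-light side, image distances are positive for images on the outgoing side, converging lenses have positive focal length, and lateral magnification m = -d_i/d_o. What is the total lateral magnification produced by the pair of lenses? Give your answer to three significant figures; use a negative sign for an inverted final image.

0.257

Applying the thin-lens equation to the first lens, 1/(-5.5) = 1/3.5 + 1/d_i1, which gives d_i1 = -2.139 cm.
Its lateral magnification is m_1 = -d_i1/d_o1 = -(-2.139)/3.5 = 0.6111.
The intermediate image is virtual, 2.139 cm to the left of lens 1, so d_o2 = L - d_i1 = 42 - (-2.139) = 44.139 cm.
Applying the thin-lens equation again with f_2 = -32 cm and d_o2 = 44.139 cm gives d_i2 = -18.551 cm.
m_2 = -(-18.551)/(44.139) = 0.4203.
Total m = m_1 x m_2 = (0.6111)(0.4203) = 0.2568.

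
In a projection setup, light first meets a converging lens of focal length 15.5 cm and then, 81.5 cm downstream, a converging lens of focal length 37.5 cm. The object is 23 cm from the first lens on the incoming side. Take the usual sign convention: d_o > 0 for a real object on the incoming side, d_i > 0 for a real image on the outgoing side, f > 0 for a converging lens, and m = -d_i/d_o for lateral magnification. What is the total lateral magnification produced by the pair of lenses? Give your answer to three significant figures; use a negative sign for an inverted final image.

-21.9

Lens 1: 1/d_i1 = 1/f_1 - 1/d_o1 = 1/15.5 - 1/23 = 0.02104 cm^-1, so d_i1 = 47.533 cm.
m_1 = -(47.533)/23 = -2.0667.
Object distance for lens 2: d_o2 = 81.5 - 47.533 = 33.967 cm.
Lens 2: 1/d_i2 = 1/f_2 - 1/d_o2 = 1/37.5 - 1/(33.967) = -0.00277 cm^-1, so d_i2 = -360.495 cm.
m_2 = -(-360.495)/(33.967) = 10.6132.
Total m = m_1 x m_2 = (-2.0667)(10.6132) = -21.9340.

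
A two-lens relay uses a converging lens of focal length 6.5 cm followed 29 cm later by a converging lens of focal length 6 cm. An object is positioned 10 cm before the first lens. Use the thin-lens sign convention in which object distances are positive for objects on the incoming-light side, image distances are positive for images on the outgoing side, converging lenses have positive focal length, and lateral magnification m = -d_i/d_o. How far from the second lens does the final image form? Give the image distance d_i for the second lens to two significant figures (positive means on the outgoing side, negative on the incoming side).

Applying the thin-lens equation to the first lens, 1/6.5 = 1/10 + 1/d_i1, which gives d_i1 = 18.571 cm.
That image sits 10.429 cm in front of the second lens, so d_o2 = 10.429 cm.
Applying the thin-lens equation again with f_2 = 6 cm and d_o2 = 10.429 cm gives d_i2 = 14.129 cm.

14 cm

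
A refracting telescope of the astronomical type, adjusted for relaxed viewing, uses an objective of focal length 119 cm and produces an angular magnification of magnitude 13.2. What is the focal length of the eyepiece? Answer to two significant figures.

|M| = f_obj/f_eye, so f_eye = f_obj/|M| = 119/13.2 = 9.015 cm.

9.0 cm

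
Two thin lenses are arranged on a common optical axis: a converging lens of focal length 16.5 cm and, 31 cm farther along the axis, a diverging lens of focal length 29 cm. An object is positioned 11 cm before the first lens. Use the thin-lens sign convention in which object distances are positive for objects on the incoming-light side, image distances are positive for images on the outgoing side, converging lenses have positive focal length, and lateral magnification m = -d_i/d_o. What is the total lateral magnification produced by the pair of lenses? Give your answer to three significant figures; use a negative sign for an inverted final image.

0.935

First lens: d_i1 = 1/(1/16.5 - 1/11) = -33.000 cm.
m_1 = -(-33.000)/11 = 3.0000.
The intermediate image is virtual, 33.000 cm to the left of lens 1, so d_o2 = L - d_i1 = 31 - (-33.000) = 64.000 cm.
Second lens: d_i2 = 1/(1/(-29) - 1/(64.000)) = -19.957 cm.
m_2 = -(-19.957)/(64.000) = 0.3118.
Overall magnification: m = m_1 m_2 = 0.9355.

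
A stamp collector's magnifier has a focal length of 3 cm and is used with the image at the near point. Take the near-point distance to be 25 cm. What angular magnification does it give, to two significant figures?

9.3

M = 1 + D/f = 1 + 25/3 = 9.333.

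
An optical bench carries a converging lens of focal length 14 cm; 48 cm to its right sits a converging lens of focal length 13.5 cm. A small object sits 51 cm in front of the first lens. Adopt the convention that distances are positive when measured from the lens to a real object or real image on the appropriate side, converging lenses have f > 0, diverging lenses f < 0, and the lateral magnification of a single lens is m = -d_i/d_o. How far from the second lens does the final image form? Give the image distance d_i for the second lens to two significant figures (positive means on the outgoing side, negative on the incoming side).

Applying the thin-lens equation to the first lens, 1/14 = 1/51 + 1/d_i1, which gives d_i1 = 19.297 cm.
The intermediate image is 19.297 cm to the right of lens 1, so d_o2 = L - d_i1 = 48 - 19.297 = 28.703 cm.
Applying the thin-lens equation again with f_2 = 13.5 cm and d_o2 = 28.703 cm gives d_i2 = 25.488 cm.

25 cm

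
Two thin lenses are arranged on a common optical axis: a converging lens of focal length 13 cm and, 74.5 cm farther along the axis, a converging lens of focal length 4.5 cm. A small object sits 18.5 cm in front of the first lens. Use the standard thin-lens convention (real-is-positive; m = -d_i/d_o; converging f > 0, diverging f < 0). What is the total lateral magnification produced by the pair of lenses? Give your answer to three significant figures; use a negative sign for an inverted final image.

Applying the thin-lens equation to the first lens, 1/13 = 1/18.5 + 1/d_i1, which gives d_i1 = 43.727 cm.
Its lateral magnification is m_1 = -d_i1/d_o1 = -(43.727)/18.5 = -2.3636.
The intermediate image is 43.727 cm to the right of lens 1, so d_o2 = L - d_i1 = 74.5 - 43.727 = 30.773 cm.
Applying the thin-lens equation again with f_2 = 4.5 cm and d_o2 = 30.773 cm gives d_i2 = 5.271 cm.
m_2 = -(5.271)/(30.773) = -0.1713.
The system's lateral magnification is m_1 m_2 = (-2.3636)(-0.1713) = 0.4048.

0.405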